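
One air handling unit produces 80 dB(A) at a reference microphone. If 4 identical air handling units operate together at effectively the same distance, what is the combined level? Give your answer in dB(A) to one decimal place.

L_total = L₁ + 10·log₁₀ N for N identical incoherent sources.
L_total = 80 + 10·log₁₀(4) = 80 + 6.021 = 86.02 dB(A).

86.0 dB(A)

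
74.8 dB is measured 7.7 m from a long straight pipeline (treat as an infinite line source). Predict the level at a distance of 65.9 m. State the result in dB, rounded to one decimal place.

65.5 dB

For a line source, L₂ = L₁ − 10·log₁₀(r₂/r₁).
L₂ = 74.8 − 10·log₁₀(65.9/7.7) = 74.8 − 9.324 = 65.48 dB.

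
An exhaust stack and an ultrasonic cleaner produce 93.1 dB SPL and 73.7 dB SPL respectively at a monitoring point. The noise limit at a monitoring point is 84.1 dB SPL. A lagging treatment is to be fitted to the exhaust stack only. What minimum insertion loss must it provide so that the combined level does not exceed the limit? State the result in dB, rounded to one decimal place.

9.4 dB

Everything except the exhaust stack sums to 10^(73.7/10) = 2.344e+07 in linear terms, 73.70 dB SPL.
The limit corresponds to 10^(84.1/10) = 2.570e+08; subtracting the fixed part leaves 2.336e+08 for the exhaust stack, i.e. 83.68 dB SPL.
So the exhaust stack must be reduced from 93.1 to 83.68 dB SPL: IL = 9.42 dB.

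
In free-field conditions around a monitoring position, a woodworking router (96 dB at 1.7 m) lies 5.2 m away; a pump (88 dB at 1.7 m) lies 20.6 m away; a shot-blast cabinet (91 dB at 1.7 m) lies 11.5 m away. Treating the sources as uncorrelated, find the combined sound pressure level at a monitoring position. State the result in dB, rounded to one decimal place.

86.6 dB

Propagate each source to the receiver with L = L_ref − 20·log₁₀(r/r_ref), then add intensities.
woodworking router: 96 − 20·log₁₀(5.2/1.7) = 96 − 9.71 = 86.29 dB.
pump: 88 − 20·log₁₀(20.6/1.7) = 88 − 21.67 = 66.33 dB.
shot-blast cabinet: 91 − 20·log₁₀(11.5/1.7) = 91 − 16.60 = 74.40 dB.
Σ 10^(L/10) = 4.573e+08 → L_total = 10·log₁₀(4.573e+08) = 86.60 dB.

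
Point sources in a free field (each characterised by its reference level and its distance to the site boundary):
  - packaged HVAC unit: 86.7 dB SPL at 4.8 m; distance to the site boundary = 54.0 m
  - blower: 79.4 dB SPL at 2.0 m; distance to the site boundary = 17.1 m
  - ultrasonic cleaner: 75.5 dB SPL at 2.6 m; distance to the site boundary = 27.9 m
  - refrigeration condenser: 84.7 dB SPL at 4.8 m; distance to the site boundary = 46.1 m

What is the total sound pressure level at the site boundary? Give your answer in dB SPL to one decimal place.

First find each source's level at the receiver (point-source: −20·log₁₀(r/r_ref)), then combine on an intensity basis.
packaged HVAC unit: 86.7 − 20·log₁₀(54.0/4.8) = 86.7 − 21.02 = 65.68 dB SPL.
blower: 79.4 − 20·log₁₀(17.1/2.0) = 79.4 − 18.64 = 60.76 dB SPL.
ultrasonic cleaner: 75.5 − 20·log₁₀(27.9/2.6) = 75.5 − 20.61 = 54.89 dB SPL.
refrigeration condenser: 84.7 − 20·log₁₀(46.1/4.8) = 84.7 − 19.65 = 65.05 dB SPL.
Σ 10^(L/10) = 8.395e+06 → L_total = 10·log₁₀(8.395e+06) = 69.24 dB SPL.

69.2 dB SPL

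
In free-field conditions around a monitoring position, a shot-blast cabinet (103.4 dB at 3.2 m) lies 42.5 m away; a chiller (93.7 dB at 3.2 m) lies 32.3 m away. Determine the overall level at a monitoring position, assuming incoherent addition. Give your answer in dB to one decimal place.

Propagate each source to the receiver with L = L_ref − 20·log₁₀(r/r_ref), then add intensities.
shot-blast cabinet: 103.4 − 20·log₁₀(42.5/3.2) = 103.4 − 22.46 = 80.94 dB.
chiller: 93.7 − 20·log₁₀(32.3/3.2) = 93.7 − 20.08 = 73.62 dB.
Σ 10^(L/10) = 1.470e+08 → L_total = 10·log₁₀(1.470e+08) = 81.67 dB.

81.7 dB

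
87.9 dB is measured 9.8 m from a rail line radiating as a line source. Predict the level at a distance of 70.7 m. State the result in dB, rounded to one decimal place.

Cylindrical spreading from a line source gives a 10·log₁₀(r₂/r₁) drop.
L₂ = 87.9 − 10·log₁₀(70.7/9.8) = 87.9 − 8.582 = 79.32 dB.

79.3 dB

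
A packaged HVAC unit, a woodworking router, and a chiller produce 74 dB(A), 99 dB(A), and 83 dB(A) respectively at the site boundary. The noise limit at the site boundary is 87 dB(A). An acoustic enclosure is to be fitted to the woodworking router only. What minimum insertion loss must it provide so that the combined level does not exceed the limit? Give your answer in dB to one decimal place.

Fixed contribution from the other sources: Σ 10^(L/10) = 10^(74/10) + 10^(83/10) = 2.246e+08 (83.51 dB(A)).
To meet 87 dB(A) overall, the treated woodworking router may contribute at most 10^(87/10) − 2.246e+08 = 2.765e+08, i.e. 84.42 dB(A).
Required insertion loss = 99 − 84.42 = 14.58 dB.

14.6 dB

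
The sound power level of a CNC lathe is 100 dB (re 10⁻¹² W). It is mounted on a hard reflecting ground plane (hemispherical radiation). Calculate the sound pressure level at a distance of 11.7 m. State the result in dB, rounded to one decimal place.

The power spreads over a hemisphere of area 2π·r², so L_p = L_w − 10·log₁₀(2π·r²).
2π·r² = 860.1 m², 10·log₁₀ of that is 29.346 dB.
L_p = 100 − 29.346 = 70.65 dB.

70.7 dB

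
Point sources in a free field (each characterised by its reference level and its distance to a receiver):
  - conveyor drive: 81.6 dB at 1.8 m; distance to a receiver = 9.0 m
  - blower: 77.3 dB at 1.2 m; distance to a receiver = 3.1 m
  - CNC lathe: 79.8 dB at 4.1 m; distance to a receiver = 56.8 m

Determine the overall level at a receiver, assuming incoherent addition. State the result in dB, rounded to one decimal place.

Apply inverse-square spreading to bring every level to the receiver, then sum 10^(L/10).
conveyor drive: 81.6 − 20·log₁₀(9.0/1.8) = 81.6 − 13.98 = 67.62 dB.
blower: 77.3 − 20·log₁₀(3.1/1.2) = 77.3 − 8.24 = 69.06 dB.
CNC lathe: 79.8 − 20·log₁₀(56.8/4.1) = 79.8 − 22.83 = 56.97 dB.
Σ 10^(L/10) = 1.433e+07 → L_total = 10·log₁₀(1.433e+07) = 71.56 dB.

71.6 dB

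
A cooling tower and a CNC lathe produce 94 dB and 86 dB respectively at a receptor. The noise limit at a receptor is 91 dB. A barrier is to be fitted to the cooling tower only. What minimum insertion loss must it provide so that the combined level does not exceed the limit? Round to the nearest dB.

5 dB

The untreated sources together contribute 10^(86/10) = 3.981e+08, i.e. 86.00 dB.
The limit corresponds to 10^(91/10) = 1.259e+09; subtracting the fixed part leaves 8.608e+08 for the cooling tower, i.e. 89.35 dB.
Required insertion loss = 94 − 89.35 = 4.65 dB.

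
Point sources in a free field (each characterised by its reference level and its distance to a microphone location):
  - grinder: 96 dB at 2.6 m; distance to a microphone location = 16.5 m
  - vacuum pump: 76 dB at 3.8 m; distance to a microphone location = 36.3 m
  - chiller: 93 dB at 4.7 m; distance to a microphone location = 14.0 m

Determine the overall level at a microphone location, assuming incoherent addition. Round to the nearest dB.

First find each source's level at the receiver (point-source: −20·log₁₀(r/r_ref)), then combine on an intensity basis.
grinder: 96 − 20·log₁₀(16.5/2.6) = 96 − 16.05 = 79.95 dB.
vacuum pump: 76 − 20·log₁₀(36.3/3.8) = 76 − 19.60 = 56.40 dB.
chiller: 93 − 20·log₁₀(14.0/4.7) = 93 − 9.48 = 83.52 dB.
Σ 10^(L/10) = 3.242e+08 → L_total = 10·log₁₀(3.242e+08) = 85.11 dB.

85 dB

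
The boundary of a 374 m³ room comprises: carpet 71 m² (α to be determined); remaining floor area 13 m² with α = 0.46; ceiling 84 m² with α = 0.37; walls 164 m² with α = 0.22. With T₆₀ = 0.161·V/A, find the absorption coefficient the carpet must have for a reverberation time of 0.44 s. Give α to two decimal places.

0.90

A = 0.161·V/T₆₀ = 0.161·374/0.44 = 136.85 m² sabins.
Absorption from the other surfaces = 13·0.46 + 84·0.37 + 164·0.22 = 73.14 m², so the carpet must supply 63.71 m² over 71 m².
α = 63.71/71 = 0.897.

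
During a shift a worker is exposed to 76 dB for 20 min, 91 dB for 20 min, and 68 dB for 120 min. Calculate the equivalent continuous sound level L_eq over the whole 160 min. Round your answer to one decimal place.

Weight each interval's intensity by its duration and average over T = 160 min:
Σ tᵢ·10^(Lᵢ/10) = 20·10^(76/10) + 20·10^(91/10) + 120·10^(68/10) = 2.673e+10.
L_eq = 10·log₁₀(2.673e+10/160) = 82.23 dB.

82.2 dB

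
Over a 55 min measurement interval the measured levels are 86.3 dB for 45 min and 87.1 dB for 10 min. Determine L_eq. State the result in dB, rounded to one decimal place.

86.5 dB

Weight each interval's intensity by its duration and average over T = 55 min:
Σ tᵢ·10^(Lᵢ/10) = 45·10^(86.3/10) + 10·10^(87.1/10) = 2.432e+10.
L_eq = 10·log₁₀(2.432e+10/55) = 86.46 dB.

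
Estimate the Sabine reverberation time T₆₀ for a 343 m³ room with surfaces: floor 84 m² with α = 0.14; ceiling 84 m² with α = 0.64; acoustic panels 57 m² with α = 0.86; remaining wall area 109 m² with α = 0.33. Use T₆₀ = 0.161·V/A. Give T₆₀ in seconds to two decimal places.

0.37 s

A = Σ Sᵢαᵢ = 84·0.14 + 84·0.64 + 57·0.86 + 109·0.33 = 150.51 m².
T₆₀ = 0.161·V/A = 0.161·343/150.51 = 0.367 s.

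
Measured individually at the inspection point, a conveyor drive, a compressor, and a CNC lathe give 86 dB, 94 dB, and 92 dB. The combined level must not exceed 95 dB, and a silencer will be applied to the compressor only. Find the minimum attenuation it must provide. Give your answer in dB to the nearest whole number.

3 dB

Everything except the compressor sums to 10^(86/10) + 10^(92/10) = 1.983e+09 in linear terms, 92.97 dB.
The limit corresponds to 10^(95/10) = 3.162e+09; subtracting the fixed part leaves 1.179e+09 for the compressor, i.e. 90.72 dB.
Required insertion loss = 94 − 90.72 = 3.28 dB.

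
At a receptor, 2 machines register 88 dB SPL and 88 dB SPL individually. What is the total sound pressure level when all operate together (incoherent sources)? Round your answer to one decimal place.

91.0 dB SPL

Incoherent sources combine by intensity addition: L_total = 10·log₁₀(Σ 10^(L_i/10)).
Σ 10^(L/10) = 10^(88/10) + 10^(88/10) = 1.262e+09.
L_total = 10·log₁₀(1.262e+09) = 91.01 dB SPL.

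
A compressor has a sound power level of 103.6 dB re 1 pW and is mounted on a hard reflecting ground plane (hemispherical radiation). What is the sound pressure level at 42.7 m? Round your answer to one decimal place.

63.0 dB

L_p = L_w − 10·log₁₀(2π·r²) with r = 42.7 m.
2π·r² = 1.146e+04 m², 10·log₁₀ of that is 40.590 dB.
L_p = 103.6 − 40.590 = 63.01 dB.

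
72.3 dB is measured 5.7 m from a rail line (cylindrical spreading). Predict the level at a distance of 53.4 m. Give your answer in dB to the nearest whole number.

Line-source attenuation: ΔL = 10·log₁₀(r₂/r₁) = 10·log₁₀(53.4/5.7) = 9.717 dB.
L₂ = 72.3 − 10·log₁₀(53.4/5.7) = 72.3 − 9.717 = 62.58 dB.

63 dB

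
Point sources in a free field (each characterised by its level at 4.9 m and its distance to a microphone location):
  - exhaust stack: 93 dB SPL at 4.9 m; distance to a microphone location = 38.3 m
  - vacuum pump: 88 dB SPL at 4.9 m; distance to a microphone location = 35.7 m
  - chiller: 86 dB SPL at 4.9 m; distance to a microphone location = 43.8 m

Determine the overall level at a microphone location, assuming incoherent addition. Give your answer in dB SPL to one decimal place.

First find each source's level at the receiver (point-source: −20·log₁₀(r/r_ref)), then combine on an intensity basis.
exhaust stack: 93 − 20·log₁₀(38.3/4.9) = 93 − 17.86 = 75.14 dB SPL.
vacuum pump: 88 − 20·log₁₀(35.7/4.9) = 88 − 17.25 = 70.75 dB SPL.
chiller: 86 − 20·log₁₀(43.8/4.9) = 86 − 19.03 = 66.97 dB SPL.
Σ 10^(L/10) = 4.953e+07 → L_total = 10·log₁₀(4.953e+07) = 76.95 dB SPL.

76.9 dB SPL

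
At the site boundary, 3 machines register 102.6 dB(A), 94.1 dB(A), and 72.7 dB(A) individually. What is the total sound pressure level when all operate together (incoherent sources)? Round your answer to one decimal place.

Incoherent sources combine by intensity addition: L_total = 10·log₁₀(Σ 10^(L_i/10)).
Σ 10^(L/10) = 10^(102.6/10) + 10^(94.1/10) + 10^(72.7/10) = 2.079e+10.
L_total = 10·log₁₀(2.079e+10) = 103.18 dB(A).

103.2 dB(A)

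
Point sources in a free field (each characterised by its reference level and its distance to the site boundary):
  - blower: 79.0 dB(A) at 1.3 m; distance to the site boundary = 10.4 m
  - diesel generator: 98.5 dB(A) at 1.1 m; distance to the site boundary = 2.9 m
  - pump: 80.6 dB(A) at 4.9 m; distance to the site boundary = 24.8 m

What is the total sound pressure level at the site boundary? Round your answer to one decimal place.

90.1 dB(A)

Propagate each source to the receiver with L = L_ref − 20·log₁₀(r/r_ref), then add intensities.
blower: 79.0 − 20·log₁₀(10.4/1.3) = 79.0 − 18.06 = 60.94 dB(A).
diesel generator: 98.5 − 20·log₁₀(2.9/1.1) = 98.5 − 8.42 = 90.08 dB(A).
pump: 80.6 − 20·log₁₀(24.8/4.9) = 80.6 − 14.09 = 66.51 dB(A).
Σ 10^(L/10) = 1.024e+09 → L_total = 10·log₁₀(1.024e+09) = 90.10 dB(A).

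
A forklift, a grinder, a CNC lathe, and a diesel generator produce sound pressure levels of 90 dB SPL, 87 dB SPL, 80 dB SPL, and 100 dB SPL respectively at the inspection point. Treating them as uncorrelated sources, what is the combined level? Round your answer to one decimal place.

100.6 dB SPL

For uncorrelated sources the intensities add, so convert each level to linear form, sum, and take 10·log₁₀ of the total.
Σ 10^(L/10) = 10^(90/10) + 10^(87/10) + 10^(80/10) + 10^(100/10) = 1.160e+10.
L_total = 10·log₁₀(1.160e+10) = 100.65 dB SPL.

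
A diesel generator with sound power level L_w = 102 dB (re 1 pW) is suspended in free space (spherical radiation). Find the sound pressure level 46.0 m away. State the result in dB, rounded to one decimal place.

57.8 dB

Free-field spherical radiation: L_p = L_w − 10·log₁₀(4π·r²), r = 46.0 m.
4π·r² = 2.659e+04 m², 10·log₁₀ of that is 44.247 dB.
L_p = 102 − 44.247 = 57.75 dB.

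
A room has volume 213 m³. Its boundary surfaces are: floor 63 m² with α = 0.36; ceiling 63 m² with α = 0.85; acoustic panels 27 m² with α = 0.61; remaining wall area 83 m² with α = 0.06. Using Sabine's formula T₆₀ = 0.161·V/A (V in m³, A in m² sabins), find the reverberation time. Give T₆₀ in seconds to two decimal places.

Total absorption A = 63·0.36 + 63·0.85 + 27·0.61 + 83·0.06 = 97.68 m² sabins.
T₆₀ = 0.161 × 213 / 97.68 = 0.351 s.

0.35 s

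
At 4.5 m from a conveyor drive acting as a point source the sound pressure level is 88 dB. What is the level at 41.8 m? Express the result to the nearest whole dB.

69 dB

Spherical spreading from a point source gives a 20·log₁₀(r₂/r₁) drop.
L₂ = 88 − 20·log₁₀(41.8/4.5) = 88 − 19.359 = 68.64 dB.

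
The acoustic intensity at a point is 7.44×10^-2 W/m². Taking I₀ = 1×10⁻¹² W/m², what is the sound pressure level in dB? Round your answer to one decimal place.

Dividing by I₀ shifts the exponent by 12: I/I₀ = 7.44×10^10.
L = 10·(0.8716 + 10) = 108.72 dB.

108.7 dB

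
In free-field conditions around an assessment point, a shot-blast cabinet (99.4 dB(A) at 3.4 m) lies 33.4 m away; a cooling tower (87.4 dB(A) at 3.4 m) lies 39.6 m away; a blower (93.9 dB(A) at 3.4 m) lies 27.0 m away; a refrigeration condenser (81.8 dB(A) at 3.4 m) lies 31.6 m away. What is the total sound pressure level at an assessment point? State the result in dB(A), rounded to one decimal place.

Apply inverse-square spreading to bring every level to the receiver, then sum 10^(L/10).
shot-blast cabinet: 99.4 − 20·log₁₀(33.4/3.4) = 99.4 − 19.85 = 79.55 dB(A).
cooling tower: 87.4 − 20·log₁₀(39.6/3.4) = 87.4 − 21.32 = 66.08 dB(A).
blower: 93.9 − 20·log₁₀(27.0/3.4) = 93.9 − 18.00 = 75.90 dB(A).
refrigeration condenser: 81.8 − 20·log₁₀(31.6/3.4) = 81.8 − 19.36 = 62.44 dB(A).
Σ 10^(L/10) = 1.350e+08 → L_total = 10·log₁₀(1.350e+08) = 81.30 dB(A).

81.3 dB(A)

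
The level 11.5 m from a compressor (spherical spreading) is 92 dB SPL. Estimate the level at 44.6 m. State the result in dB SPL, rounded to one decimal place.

80.2 dB SPL

For a point source, L₂ = L₁ − 20·log₁₀(r₂/r₁).
L₂ = 92 − 20·log₁₀(44.6/11.5) = 92 − 11.773 = 80.23 dB SPL.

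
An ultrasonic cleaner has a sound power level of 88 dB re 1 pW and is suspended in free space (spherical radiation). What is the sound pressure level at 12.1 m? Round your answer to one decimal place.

Free-field spherical radiation: L_p = L_w − 10·log₁₀(4π·r²), r = 12.1 m.
4π·r² = 1840 m², 10·log₁₀ of that is 32.648 dB.
L_p = 88 − 32.648 = 55.35 dB.

55.4 dB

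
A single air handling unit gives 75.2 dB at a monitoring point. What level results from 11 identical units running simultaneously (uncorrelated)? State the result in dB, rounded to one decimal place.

N identical incoherent sources raise the level by 10·log₁₀ N.
L_total = 75.2 + 10·log₁₀(11) = 75.2 + 10.414 = 85.61 dB.

85.6 dB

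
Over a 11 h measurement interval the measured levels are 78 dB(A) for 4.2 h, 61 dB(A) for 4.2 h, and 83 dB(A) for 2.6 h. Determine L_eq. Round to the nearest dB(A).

The energy average is taken in the linear domain: L_eq = 10·log₁₀[(Σ tᵢ·10^(Lᵢ/10))/T], T = 11 h.
Σ tᵢ·10^(Lᵢ/10) = 4.2·10^(78/10) + 4.2·10^(61/10) + 2.6·10^(83/10) = 7.891e+08.
L_eq = 10·log₁₀(7.891e+08/11) = 78.56 dB(A).

79 dB(A)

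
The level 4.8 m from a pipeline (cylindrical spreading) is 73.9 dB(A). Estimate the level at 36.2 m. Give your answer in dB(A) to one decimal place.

Cylindrical spreading from a line source gives a 10·log₁₀(r₂/r₁) drop.
L₂ = 73.9 − 10·log₁₀(36.2/4.8) = 73.9 − 8.775 = 65.13 dB(A).

65.1 dB(A)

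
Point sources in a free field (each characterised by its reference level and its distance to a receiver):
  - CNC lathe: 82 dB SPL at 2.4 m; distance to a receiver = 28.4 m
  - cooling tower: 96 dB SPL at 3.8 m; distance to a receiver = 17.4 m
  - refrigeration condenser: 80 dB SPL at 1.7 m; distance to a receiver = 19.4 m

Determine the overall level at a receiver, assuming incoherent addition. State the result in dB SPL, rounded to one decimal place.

82.8 dB SPL

Propagate each source to the receiver with L = L_ref − 20·log₁₀(r/r_ref), then add intensities.
CNC lathe: 82 − 20·log₁₀(28.4/2.4) = 82 − 21.46 = 60.54 dB SPL.
cooling tower: 96 − 20·log₁₀(17.4/3.8) = 96 − 13.22 = 82.78 dB SPL.
refrigeration condenser: 80 − 20·log₁₀(19.4/1.7) = 80 − 21.15 = 58.85 dB SPL.
Σ 10^(L/10) = 1.918e+08 → L_total = 10·log₁₀(1.918e+08) = 82.83 dB SPL.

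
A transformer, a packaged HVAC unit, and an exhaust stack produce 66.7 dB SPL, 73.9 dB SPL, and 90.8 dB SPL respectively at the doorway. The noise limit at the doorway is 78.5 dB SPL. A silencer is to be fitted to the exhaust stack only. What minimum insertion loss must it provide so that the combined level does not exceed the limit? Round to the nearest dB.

15 dB

Fixed contribution from the other sources: Σ 10^(L/10) = 10^(66.7/10) + 10^(73.9/10) = 2.922e+07 (74.66 dB SPL).
The limit corresponds to 10^(78.5/10) = 7.079e+07; subtracting the fixed part leaves 4.157e+07 for the exhaust stack, i.e. 76.19 dB SPL.
Required insertion loss = 90.8 − 76.19 = 14.61 dB.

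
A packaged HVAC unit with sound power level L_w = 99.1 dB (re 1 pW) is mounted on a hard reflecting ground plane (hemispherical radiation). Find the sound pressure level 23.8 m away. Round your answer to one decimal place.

63.6 dB

Free-field hemispherical radiation: L_p = L_w − 10·log₁₀(2π·r²), r = 23.8 m.
2π·r² = 3559 m², 10·log₁₀ of that is 35.513 dB.
L_p = 99.1 − 35.513 = 63.59 dB.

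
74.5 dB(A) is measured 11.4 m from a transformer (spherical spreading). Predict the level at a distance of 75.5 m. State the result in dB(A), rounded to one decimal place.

For a point source, L₂ = L₁ − 20·log₁₀(r₂/r₁).
L₂ = 74.5 − 20·log₁₀(75.5/11.4) = 74.5 − 16.421 = 58.08 dB(A).

58.1 dB(A)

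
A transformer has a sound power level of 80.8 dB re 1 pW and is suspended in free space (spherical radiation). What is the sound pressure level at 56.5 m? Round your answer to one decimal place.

34.8 dB

L_p = L_w − 10·log₁₀(4π·r²) with r = 56.5 m.
4π·r² = 4.011e+04 m², 10·log₁₀ of that is 46.033 dB.
L_p = 80.8 − 46.033 = 34.77 dB.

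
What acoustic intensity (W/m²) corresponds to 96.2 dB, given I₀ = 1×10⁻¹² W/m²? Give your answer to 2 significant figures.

I/I₀ = 10^(96.2/10) = 4.169e+09, so I = 4.169e+09 × 10⁻¹² W/m².

0.0042 W/m²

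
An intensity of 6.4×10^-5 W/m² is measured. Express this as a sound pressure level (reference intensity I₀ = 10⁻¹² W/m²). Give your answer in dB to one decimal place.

L = 10·log₁₀(I/I₀) = 10·log₁₀(6.4×10^-5/10⁻¹²) = 10·log₁₀(6.4×10^7).
L = 10·(0.8062 + 7) = 78.06 dB.

78.1 dB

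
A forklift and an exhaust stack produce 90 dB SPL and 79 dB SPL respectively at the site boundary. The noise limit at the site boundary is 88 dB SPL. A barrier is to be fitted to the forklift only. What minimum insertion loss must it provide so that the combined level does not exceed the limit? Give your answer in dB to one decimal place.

2.6 dB

Fixed contribution from the other source: Σ 10^(L/10) = 10^(79/10) = 7.943e+07 (79.00 dB SPL).
The limit corresponds to 10^(88/10) = 6.310e+08; subtracting the fixed part leaves 5.515e+08 for the forklift, i.e. 87.42 dB SPL.
So the forklift must be reduced from 90 to 87.42 dB SPL: IL = 2.58 dB.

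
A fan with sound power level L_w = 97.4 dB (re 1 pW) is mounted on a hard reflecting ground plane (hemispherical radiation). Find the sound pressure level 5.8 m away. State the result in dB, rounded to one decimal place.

74.1 dB

The power spreads over a hemisphere of area 2π·r², so L_p = L_w − 10·log₁₀(2π·r²).
2π·r² = 211.4 m², 10·log₁₀ of that is 23.250 dB.
L_p = 97.4 − 23.250 = 74.15 dB.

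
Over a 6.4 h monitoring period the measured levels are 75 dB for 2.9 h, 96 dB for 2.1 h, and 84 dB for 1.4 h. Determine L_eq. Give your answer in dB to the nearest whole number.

Weight each interval's intensity by its duration and average over T = 6.4 h:
Σ tᵢ·10^(Lᵢ/10) = 2.9·10^(75/10) + 2.1·10^(96/10) + 1.4·10^(84/10) = 8.804e+09.
L_eq = 10·log₁₀(8.804e+09/6.4) = 91.38 dB.

91 dB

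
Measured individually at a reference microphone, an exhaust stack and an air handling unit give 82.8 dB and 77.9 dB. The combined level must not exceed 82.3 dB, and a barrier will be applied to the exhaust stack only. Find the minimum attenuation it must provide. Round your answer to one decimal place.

Everything except the exhaust stack sums to 10^(77.9/10) = 6.166e+07 in linear terms, 77.90 dB.
To meet 82.3 dB overall, the treated exhaust stack may contribute at most 10^(82.3/10) − 6.166e+07 = 1.082e+08, i.e. 80.34 dB.
So the exhaust stack must be reduced from 82.8 to 80.34 dB: IL = 2.46 dB.

2.5 dB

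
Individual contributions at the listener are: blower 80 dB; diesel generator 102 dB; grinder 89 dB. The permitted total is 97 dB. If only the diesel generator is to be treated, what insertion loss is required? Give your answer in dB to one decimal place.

The untreated sources together contribute 10^(80/10) + 10^(89/10) = 8.943e+08, i.e. 89.51 dB.
The limit corresponds to 10^(97/10) = 5.012e+09; subtracting the fixed part leaves 4.118e+09 for the diesel generator, i.e. 96.15 dB.
So the diesel generator must be reduced from 102 to 96.15 dB: IL = 5.85 dB.

5.9 dB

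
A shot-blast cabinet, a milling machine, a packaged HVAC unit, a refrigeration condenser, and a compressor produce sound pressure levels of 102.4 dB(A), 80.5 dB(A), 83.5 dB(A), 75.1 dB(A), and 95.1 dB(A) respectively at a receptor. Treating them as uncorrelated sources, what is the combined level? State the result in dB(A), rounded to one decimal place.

Incoherent sources combine by intensity addition: L_total = 10·log₁₀(Σ 10^(L_i/10)).
Σ 10^(L/10) = 10^(102.4/10) + 10^(80.5/10) + 10^(83.5/10) + 10^(75.1/10) + 10^(95.1/10) = 2.098e+10.
L_total = 10·log₁₀(2.098e+10) = 103.22 dB(A).

103.2 dB(A)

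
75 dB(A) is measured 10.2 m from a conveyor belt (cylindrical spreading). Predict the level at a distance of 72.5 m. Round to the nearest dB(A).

66 dB(A)

For a line source, L₂ = L₁ − 10·log₁₀(r₂/r₁).
L₂ = 75 − 10·log₁₀(72.5/10.2) = 75 − 8.517 = 66.48 dB(A).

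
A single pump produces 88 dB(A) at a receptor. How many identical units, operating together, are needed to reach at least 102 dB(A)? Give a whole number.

26

The shortfall is 102 − 88 = 14.0 dB, and N units add 10·log₁₀ N, so need 10·log₁₀ N ≥ 14.0.
N ≥ 10^(14.0/10) = 25.119, so N = 26.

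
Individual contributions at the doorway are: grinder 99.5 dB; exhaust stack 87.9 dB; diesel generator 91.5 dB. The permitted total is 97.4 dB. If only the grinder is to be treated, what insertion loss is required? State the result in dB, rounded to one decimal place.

The untreated sources together contribute 10^(87.9/10) + 10^(91.5/10) = 2.029e+09, i.e. 93.07 dB.
To meet 97.4 dB overall, the treated grinder may contribute at most 10^(97.4/10) − 2.029e+09 = 3.466e+09, i.e. 95.40 dB.
So the grinder must be reduced from 99.5 to 95.40 dB: IL = 4.10 dB.

4.1 dB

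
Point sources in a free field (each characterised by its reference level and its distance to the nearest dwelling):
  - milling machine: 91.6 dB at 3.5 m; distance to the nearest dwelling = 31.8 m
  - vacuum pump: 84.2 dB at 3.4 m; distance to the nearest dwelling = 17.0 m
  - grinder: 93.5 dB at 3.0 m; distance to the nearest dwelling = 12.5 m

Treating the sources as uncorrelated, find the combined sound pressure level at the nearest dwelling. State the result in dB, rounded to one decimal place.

First find each source's level at the receiver (point-source: −20·log₁₀(r/r_ref)), then combine on an intensity basis.
milling machine: 91.6 − 20·log₁₀(31.8/3.5) = 91.6 − 19.17 = 72.43 dB.
vacuum pump: 84.2 − 20·log₁₀(17.0/3.4) = 84.2 − 13.98 = 70.22 dB.
grinder: 93.5 − 20·log₁₀(12.5/3.0) = 93.5 − 12.40 = 81.10 dB.
Σ 10^(L/10) = 1.570e+08 → L_total = 10·log₁₀(1.570e+08) = 81.96 dB.

82.0 dB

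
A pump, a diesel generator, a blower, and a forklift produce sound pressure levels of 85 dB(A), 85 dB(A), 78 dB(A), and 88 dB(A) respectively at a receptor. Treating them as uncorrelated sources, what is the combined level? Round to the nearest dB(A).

91 dB(A)

Incoherent sources combine by intensity addition: L_total = 10·log₁₀(Σ 10^(L_i/10)).
Σ 10^(L/10) = 10^(85/10) + 10^(85/10) + 10^(78/10) + 10^(88/10) = 1.327e+09.
L_total = 10·log₁₀(1.327e+09) = 91.23 dB(A).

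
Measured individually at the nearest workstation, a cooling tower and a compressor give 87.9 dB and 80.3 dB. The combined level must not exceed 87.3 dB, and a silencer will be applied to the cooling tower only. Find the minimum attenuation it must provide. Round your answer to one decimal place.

The untreated sources together contribute 10^(80.3/10) = 1.072e+08, i.e. 80.30 dB.
The limit corresponds to 10^(87.3/10) = 5.370e+08; subtracting the fixed part leaves 4.299e+08 for the cooling tower, i.e. 86.33 dB.
So the cooling tower must be reduced from 87.9 to 86.33 dB: IL = 1.57 dB.

1.6 dB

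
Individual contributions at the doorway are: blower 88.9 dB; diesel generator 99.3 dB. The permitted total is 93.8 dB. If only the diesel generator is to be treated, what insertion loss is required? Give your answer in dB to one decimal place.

The untreated sources together contribute 10^(88.9/10) = 7.762e+08, i.e. 88.90 dB.
To meet 93.8 dB overall, the treated diesel generator may contribute at most 10^(93.8/10) − 7.762e+08 = 1.623e+09, i.e. 92.10 dB.
So the diesel generator must be reduced from 99.3 to 92.10 dB: IL = 7.20 dB.

7.2 dB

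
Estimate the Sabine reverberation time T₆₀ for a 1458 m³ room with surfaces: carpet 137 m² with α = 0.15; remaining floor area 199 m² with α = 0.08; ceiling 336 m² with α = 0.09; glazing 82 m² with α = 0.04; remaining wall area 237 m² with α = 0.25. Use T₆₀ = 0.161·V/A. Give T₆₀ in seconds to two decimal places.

Total absorption A = 137·0.15 + 199·0.08 + 336·0.09 + 82·0.04 + 237·0.25 = 129.24 m² sabins.
T₆₀ = 0.161 × 1458 / 129.24 = 1.816 s.

1.82 s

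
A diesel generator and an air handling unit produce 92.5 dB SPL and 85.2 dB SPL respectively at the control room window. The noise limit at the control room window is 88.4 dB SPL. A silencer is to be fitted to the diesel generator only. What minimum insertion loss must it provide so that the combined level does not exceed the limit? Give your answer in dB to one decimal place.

6.9 dB

Everything except the diesel generator sums to 10^(85.2/10) = 3.311e+08 in linear terms, 85.20 dB SPL.
To meet 88.4 dB SPL overall, the treated diesel generator may contribute at most 10^(88.4/10) − 3.311e+08 = 3.607e+08, i.e. 85.57 dB SPL.
So the diesel generator must be reduced from 92.5 to 85.57 dB SPL: IL = 6.93 dB.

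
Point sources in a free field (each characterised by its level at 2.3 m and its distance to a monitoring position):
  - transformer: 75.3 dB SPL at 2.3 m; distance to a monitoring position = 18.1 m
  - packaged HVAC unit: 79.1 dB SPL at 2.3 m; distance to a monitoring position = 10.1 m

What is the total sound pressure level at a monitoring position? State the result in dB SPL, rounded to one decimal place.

66.8 dB SPL

First find each source's level at the receiver (point-source: −20·log₁₀(r/r_ref)), then combine on an intensity basis.
transformer: 75.3 − 20·log₁₀(18.1/2.3) = 75.3 − 17.92 = 57.38 dB SPL.
packaged HVAC unit: 79.1 − 20·log₁₀(10.1/2.3) = 79.1 − 12.85 = 66.25 dB SPL.
Σ 10^(L/10) = 4.762e+06 → L_total = 10·log₁₀(4.762e+06) = 66.78 dB SPL.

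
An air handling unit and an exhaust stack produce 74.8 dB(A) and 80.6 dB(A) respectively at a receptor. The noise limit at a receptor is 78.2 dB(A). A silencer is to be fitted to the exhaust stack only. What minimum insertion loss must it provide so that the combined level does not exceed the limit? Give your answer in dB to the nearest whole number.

The untreated sources together contribute 10^(74.8/10) = 3.020e+07, i.e. 74.80 dB(A).
To meet 78.2 dB(A) overall, the treated exhaust stack may contribute at most 10^(78.2/10) − 3.020e+07 = 3.587e+07, i.e. 75.55 dB(A).
Required insertion loss = 80.6 − 75.55 = 5.05 dB.

5 dB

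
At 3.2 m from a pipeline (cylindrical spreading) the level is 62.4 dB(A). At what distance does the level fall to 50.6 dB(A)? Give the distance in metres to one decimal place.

48.4 m

The 11.8 dB drop corresponds to a distance ratio of 10^(11.8/10) for a line source.
r₂ = 3.2·10^((62.4−50.6)/10) = 3.2·10^(11.8/10) = 48.43 m.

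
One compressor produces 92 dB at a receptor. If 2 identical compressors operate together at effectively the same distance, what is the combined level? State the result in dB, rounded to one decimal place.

With 2 equal, uncorrelated contributions the intensity is 2× that of one unit, giving a rise of 10·log₁₀ 2.
L_total = 92 + 10·log₁₀(2) = 92 + 3.010 = 95.01 dB.

95.0 dB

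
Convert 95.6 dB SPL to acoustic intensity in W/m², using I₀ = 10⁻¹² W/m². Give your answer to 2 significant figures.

I/I₀ = 10^(95.6/10) = 3.631e+09, so I = 3.631e+09 × 10⁻¹² W/m².

0.0036 W/m²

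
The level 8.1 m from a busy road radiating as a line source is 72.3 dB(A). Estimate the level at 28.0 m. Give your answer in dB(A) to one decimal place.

For a line source, L₂ = L₁ − 10·log₁₀(r₂/r₁).
L₂ = 72.3 − 10·log₁₀(28.0/8.1) = 72.3 − 5.387 = 66.91 dB(A).

66.9 dB(A)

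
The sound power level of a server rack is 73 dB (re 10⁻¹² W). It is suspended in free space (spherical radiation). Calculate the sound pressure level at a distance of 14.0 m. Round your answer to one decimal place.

Free-field spherical radiation: L_p = L_w − 10·log₁₀(4π·r²), r = 14.0 m.
4π·r² = 2463 m², 10·log₁₀ of that is 33.915 dB.
L_p = 73 − 33.915 = 39.09 dB.

39.1 dB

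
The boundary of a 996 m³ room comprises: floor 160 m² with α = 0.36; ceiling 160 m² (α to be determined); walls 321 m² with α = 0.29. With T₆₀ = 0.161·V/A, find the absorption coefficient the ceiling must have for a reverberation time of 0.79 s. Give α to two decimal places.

0.33

A = 0.161·V/T₆₀ = 0.161·996/0.79 = 202.98 m² sabins.
Absorption from the other surfaces = 160·0.36 + 321·0.29 = 150.69 m², so the ceiling must supply 52.29 m² over 160 m².
α = 52.29/160 = 0.327.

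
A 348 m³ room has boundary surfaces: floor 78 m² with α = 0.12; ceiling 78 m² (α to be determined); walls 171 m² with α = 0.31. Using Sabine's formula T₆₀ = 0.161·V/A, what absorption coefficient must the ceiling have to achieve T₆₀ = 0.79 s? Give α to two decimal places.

0.11

Required total absorption A = 0.161·348/0.79 = 70.92 m².
Absorption from the other surfaces = 78·0.12 + 171·0.31 = 62.37 m², so the ceiling must supply 8.55 m² over 78 m².
α = 8.55/78 = 0.110.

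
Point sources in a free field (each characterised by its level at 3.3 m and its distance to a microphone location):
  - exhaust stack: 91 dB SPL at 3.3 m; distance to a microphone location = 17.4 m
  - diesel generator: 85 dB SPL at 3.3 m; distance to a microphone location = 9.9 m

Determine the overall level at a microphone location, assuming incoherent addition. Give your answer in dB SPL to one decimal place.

79.1 dB SPL

Propagate each source to the receiver with L = L_ref − 20·log₁₀(r/r_ref), then add intensities.
exhaust stack: 91 − 20·log₁₀(17.4/3.3) = 91 − 14.44 = 76.56 dB SPL.
diesel generator: 85 − 20·log₁₀(9.9/3.3) = 85 − 9.54 = 75.46 dB SPL.
Σ 10^(L/10) = 8.042e+07 → L_total = 10·log₁₀(8.042e+07) = 79.05 dB SPL.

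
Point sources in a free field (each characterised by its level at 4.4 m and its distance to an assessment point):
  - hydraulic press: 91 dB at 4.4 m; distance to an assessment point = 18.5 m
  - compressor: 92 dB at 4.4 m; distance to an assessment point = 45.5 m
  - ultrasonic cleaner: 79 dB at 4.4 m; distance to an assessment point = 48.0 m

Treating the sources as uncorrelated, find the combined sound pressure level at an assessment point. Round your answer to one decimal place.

79.4 dB

Propagate each source to the receiver with L = L_ref − 20·log₁₀(r/r_ref), then add intensities.
hydraulic press: 91 − 20·log₁₀(18.5/4.4) = 91 − 12.47 = 78.53 dB.
compressor: 92 − 20·log₁₀(45.5/4.4) = 92 − 20.29 = 71.71 dB.
ultrasonic cleaner: 79 − 20·log₁₀(48.0/4.4) = 79 − 20.76 = 58.24 dB.
Σ 10^(L/10) = 8.670e+07 → L_total = 10·log₁₀(8.670e+07) = 79.38 dB.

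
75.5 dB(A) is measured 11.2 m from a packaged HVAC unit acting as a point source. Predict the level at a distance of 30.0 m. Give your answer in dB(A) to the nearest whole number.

For a point source, L₂ = L₁ − 20·log₁₀(r₂/r₁).
L₂ = 75.5 − 20·log₁₀(30.0/11.2) = 75.5 − 8.558 = 66.94 dB(A).

67 dB(A)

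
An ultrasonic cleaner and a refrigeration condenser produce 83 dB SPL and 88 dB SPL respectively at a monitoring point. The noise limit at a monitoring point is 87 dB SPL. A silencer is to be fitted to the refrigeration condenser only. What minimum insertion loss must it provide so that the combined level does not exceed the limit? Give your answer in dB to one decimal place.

3.2 dB

Everything except the refrigeration condenser sums to 10^(83/10) = 1.995e+08 in linear terms, 83.00 dB SPL.
The limit corresponds to 10^(87/10) = 5.012e+08; subtracting the fixed part leaves 3.017e+08 for the refrigeration condenser, i.e. 84.80 dB SPL.
Required insertion loss = 88 − 84.80 = 3.20 dB.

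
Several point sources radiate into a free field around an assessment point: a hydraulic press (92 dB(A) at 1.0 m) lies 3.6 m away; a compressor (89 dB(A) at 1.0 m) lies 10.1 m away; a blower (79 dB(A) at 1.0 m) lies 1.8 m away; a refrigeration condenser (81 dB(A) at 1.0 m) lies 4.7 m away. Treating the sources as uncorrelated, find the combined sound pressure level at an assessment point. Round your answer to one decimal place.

82.0 dB(A)

Propagate each source to the receiver with L = L_ref − 20·log₁₀(r/r_ref), then add intensities.
hydraulic press: 92 − 20·log₁₀(3.6/1.0) = 92 − 11.13 = 80.87 dB(A).
compressor: 89 − 20·log₁₀(10.1/1.0) = 89 − 20.09 = 68.91 dB(A).
blower: 79 − 20·log₁₀(1.8/1.0) = 79 − 5.11 = 73.89 dB(A).
refrigeration condenser: 81 − 20·log₁₀(4.7/1.0) = 81 − 13.44 = 67.56 dB(A).
Σ 10^(L/10) = 1.603e+08 → L_total = 10·log₁₀(1.603e+08) = 82.05 dB(A).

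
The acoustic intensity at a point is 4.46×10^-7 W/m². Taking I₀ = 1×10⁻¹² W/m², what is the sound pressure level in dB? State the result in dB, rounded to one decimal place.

I/I₀ = 4.46×10^-7/10⁻¹² = 4.46×10^5, and L = 10·log₁₀(I/I₀).
L = 10·(0.6493 + 5) = 56.49 dB.

56.5 dB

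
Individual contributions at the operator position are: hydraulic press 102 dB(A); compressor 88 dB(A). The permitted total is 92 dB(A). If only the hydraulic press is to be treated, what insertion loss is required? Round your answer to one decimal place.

12.2 dB

Fixed contribution from the other source: Σ 10^(L/10) = 10^(88/10) = 6.310e+08 (88.00 dB(A)).
The limit corresponds to 10^(92/10) = 1.585e+09; subtracting the fixed part leaves 9.539e+08 for the hydraulic press, i.e. 89.80 dB(A).
So the hydraulic press must be reduced from 102 to 89.80 dB(A): IL = 12.20 dB.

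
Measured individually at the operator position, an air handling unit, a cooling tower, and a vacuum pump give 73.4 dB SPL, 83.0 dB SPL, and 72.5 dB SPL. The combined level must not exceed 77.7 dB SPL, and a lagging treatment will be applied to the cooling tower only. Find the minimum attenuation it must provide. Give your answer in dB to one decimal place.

10.2 dB

The untreated sources together contribute 10^(73.4/10) + 10^(72.5/10) = 3.966e+07, i.e. 75.98 dB SPL.
To meet 77.7 dB SPL overall, the treated cooling tower may contribute at most 10^(77.7/10) − 3.966e+07 = 1.922e+07, i.e. 72.84 dB SPL.
So the cooling tower must be reduced from 83.0 to 72.84 dB SPL: IL = 10.16 dB.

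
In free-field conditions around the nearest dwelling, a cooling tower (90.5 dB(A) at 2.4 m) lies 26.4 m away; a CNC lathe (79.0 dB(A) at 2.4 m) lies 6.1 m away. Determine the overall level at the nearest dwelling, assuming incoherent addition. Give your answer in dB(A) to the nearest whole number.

Apply inverse-square spreading to bring every level to the receiver, then sum 10^(L/10).
cooling tower: 90.5 − 20·log₁₀(26.4/2.4) = 90.5 − 20.83 = 69.67 dB(A).
CNC lathe: 79.0 − 20·log₁₀(6.1/2.4) = 79.0 − 8.10 = 70.90 dB(A).
Σ 10^(L/10) = 2.157e+07 → L_total = 10·log₁₀(2.157e+07) = 73.34 dB(A).

73 dB(A)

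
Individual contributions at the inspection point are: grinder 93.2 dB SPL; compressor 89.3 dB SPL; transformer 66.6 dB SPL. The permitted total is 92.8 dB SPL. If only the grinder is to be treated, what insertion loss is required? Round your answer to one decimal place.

The untreated sources together contribute 10^(89.3/10) + 10^(66.6/10) = 8.557e+08, i.e. 89.32 dB SPL.
The limit corresponds to 10^(92.8/10) = 1.905e+09; subtracting the fixed part leaves 1.050e+09 for the grinder, i.e. 90.21 dB SPL.
So the grinder must be reduced from 93.2 to 90.21 dB SPL: IL = 2.99 dB.

3.0 dB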